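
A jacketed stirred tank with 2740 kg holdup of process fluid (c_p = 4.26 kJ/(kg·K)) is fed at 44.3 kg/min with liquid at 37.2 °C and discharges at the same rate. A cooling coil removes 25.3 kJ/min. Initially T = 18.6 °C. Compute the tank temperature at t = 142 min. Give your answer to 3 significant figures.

Energy balance: M c_p dT/dt = ṁ c_p (T_in − T) − 25.3.
τ = M/ṁ = 61.851 min; T_ss = T_in − Q̇/(ṁ c_p) = 37.2 − 25.3/(44.3·4.26) = 37.066 °C.
Integrating: T(t) = T_ss + (T₀ − T_ss) e^(−t/τ).
T(142) = 37.066 + (-18.466)·e^(−142/61.851) = 37.066 + (-18.466)·0.10068 = 35.207 °C.

35.2 °C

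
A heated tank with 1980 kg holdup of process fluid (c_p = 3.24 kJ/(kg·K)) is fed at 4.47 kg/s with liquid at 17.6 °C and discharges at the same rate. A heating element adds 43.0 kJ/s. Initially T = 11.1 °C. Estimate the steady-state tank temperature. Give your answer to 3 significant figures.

Unsteady energy balance on the tank contents: M c_p dT/dt = ṁ c_p (T_in − T) + 43.0.
At steady state dT/dt = 0 ⇒ T_ss = T_in + Q̇/(ṁ c_p) = 17.6 + 43.0/(4.47·3.24) = 20.569 °C.

20.6 °C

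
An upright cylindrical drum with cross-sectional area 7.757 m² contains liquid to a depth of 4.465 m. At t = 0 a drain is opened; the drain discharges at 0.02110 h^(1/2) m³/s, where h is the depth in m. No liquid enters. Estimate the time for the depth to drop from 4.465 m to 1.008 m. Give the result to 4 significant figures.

815.5 s

With no inflow, A dh/dt = −0.02110 √h.
Separate and integrate: 2(√h − √h₀) = −(0.02110/A) t.
t = 2A(√h₀ − √h)/0.02110 = 2·7.757·(√4.465 − √1.008)/0.02110
  = 15.5140 × (2.11305 − 1.00399) / 0.02110 = 815.450 s.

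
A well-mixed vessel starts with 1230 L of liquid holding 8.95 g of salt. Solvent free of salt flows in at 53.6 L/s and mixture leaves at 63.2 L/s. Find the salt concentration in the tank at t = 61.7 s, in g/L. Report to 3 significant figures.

0.000186 g/L

Total volume: dV/dt = Q_in − Q_out = -9.6000 L/s, so V(t) = 1230 − 9.6000 t and V(61.7) = 637.68 L.
Solute balance: dm/dt = 0 − Q_out C = −Q_out m/V(t).
Separate: dm/m = −Q_out dt/V(t) ⇒ ln(m/m₀) = −(Q_out/(Q_in−Q_out)) ln(V/V₀).
m = m₀ (V₀/V)^(Q_out/(Q_in−Q_out)) = 8.95 × (1230/637.68)^(-6.5833) = 0.11846 g.
C = m/V = 0.11846/637.68 = 0.00018577 g/L.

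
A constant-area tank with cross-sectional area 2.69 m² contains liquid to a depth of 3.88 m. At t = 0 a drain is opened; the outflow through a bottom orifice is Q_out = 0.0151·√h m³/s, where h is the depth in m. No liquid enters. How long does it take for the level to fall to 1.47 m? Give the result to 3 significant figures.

A dh/dt = −Q_out = −0.0151 √h.
This is separable: 2 d(√h)/dt = −0.0151/A, so √h = √h₀ − (0.0151/(2A)) t.
t = 2A(√h₀ − √h)/0.0151 = 2·2.69·(√3.88 − √1.47)/0.0151
  = 5.3800 × (1.9698 − 1.2124) / 0.0151 = 269.83 s.

270 s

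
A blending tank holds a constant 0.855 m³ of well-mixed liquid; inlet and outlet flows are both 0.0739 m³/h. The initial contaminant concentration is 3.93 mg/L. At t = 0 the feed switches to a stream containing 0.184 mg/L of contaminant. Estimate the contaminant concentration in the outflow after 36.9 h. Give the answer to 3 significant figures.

0.338 mg/L

Transient balance on the dissolved component: V dC/dt = Q(C_in − C).
So dC/dt = (C_in − C)/τ with τ = V/Q = 0.855/0.0739 = 11.570 h.
C approaches C_in exponentially: C(t) = C_in + (C₀ − C_in) e^(−t/τ).
C(36.9) = 0.184 + (3.93 − 0.184)·e^(−36.9/11.570) = 0.184 + (3.7460)·0.041198 = 0.33833 mg/L.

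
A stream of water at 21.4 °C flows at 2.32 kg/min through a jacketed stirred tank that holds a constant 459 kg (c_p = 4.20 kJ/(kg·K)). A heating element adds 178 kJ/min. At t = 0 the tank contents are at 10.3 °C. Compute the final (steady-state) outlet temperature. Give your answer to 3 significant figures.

First-law balance (no shaft work): M c_p dT/dt = ṁ c_p (T_in − T) + 178.
At steady state dT/dt = 0 ⇒ T_ss = T_in + Q̇/(ṁ c_p) = 21.4 + 178/(2.32·4.20) = 39.668 °C.

39.7 °C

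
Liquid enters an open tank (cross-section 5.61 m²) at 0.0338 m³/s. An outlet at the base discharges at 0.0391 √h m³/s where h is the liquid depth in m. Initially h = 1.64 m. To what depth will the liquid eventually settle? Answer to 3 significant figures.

Level balance: A dh/dt = 0.0338 − 0.0391 √h. Setting dh/dt = 0:
Q_in = 0.0391 √h_ss ⇒ √h_ss = 0.0338/0.0391 = 0.86445.
h_ss = 0.86445² = 0.74727 m. (Since h₀ = 1.64 m > h_ss, the level will fall toward this value.)

0.747 m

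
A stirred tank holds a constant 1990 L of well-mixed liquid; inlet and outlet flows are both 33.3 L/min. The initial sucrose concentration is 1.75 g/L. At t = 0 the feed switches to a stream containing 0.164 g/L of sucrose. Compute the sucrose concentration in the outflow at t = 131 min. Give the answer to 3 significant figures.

Unsteady species balance (constant V, well mixed): V dC/dt = Q(C_in − C).
Time constant τ = V/Q = 1990/33.3 = 59.760 min.
C approaches C_in exponentially: C(t) = C_in + (C₀ − C_in) e^(−t/τ).
C(131) = 0.164 + (1.75 − 0.164)·e^(−131/59.760) = 0.164 + (1.5860)·0.11168 = 0.34113 g/L.

0.341 g/L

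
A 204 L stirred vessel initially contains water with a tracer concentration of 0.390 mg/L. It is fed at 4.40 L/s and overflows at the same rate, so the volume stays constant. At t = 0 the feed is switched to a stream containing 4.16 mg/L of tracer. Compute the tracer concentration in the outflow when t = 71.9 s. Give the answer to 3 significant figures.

3.36 mg/L

Mass balance on the solute (V constant): V dC/dt = Q(C_in − C).
Time constant τ = V/Q = 204/4.40 = 46.364 s.
C approaches C_in exponentially: C(t) = C_in + (C₀ − C_in) e^(−t/τ).
C(71.9) = 4.16 + (0.390 − 4.16)·e^(−71.9/46.364) = 4.16 + (-3.7700)·0.21208 = 3.3605 mg/L.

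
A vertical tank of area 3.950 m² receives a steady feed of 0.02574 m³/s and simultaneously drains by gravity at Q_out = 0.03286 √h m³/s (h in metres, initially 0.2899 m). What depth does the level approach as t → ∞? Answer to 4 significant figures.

Unsteady balance on liquid volume: A dh/dt = Q_in − 0.03286 √h. At steady state dh/dt = 0:
Q_in = 0.03286 √h_ss ⇒ √h_ss = 0.02574/0.03286 = 0.783323.
h_ss = 0.783323² = 0.613595 m. (Since h₀ = 0.2899 m < h_ss, the level will rise toward this value.)

0.6136 m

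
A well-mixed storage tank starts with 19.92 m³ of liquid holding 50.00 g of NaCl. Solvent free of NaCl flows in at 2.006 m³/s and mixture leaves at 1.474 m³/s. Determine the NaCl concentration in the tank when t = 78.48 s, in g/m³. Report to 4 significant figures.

Total volume: dV/dt = Q_in − Q_out = 0.532000 m³/s, so V(t) = 19.92 + 0.532000 t and V(78.48) = 61.6714 m³.
Solute balance: dm/dt = 0 − Q_out C = −Q_out m/V(t).
dm/m = −Q_out dt/(V₀ + 0.532000 t); integrating gives ln(m/m₀) = −(Q_out/(Q_in−Q_out)) ln(V/V₀).
m = m₀ (V₀/V)^(Q_out/(Q_in−Q_out)) = 50.00 × (19.92/61.6714)^(2.77068) = 2.18342 g.
C = m/V = 2.18342/61.6714 = 0.0354042 g/m³.

0.03540 g/m³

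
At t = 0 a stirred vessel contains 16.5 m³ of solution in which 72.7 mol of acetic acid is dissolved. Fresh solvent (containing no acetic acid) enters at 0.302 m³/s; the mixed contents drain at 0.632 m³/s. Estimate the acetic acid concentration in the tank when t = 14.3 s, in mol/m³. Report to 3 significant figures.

3.24 mol/m³

Total volume: dV/dt = Q_in − Q_out = -0.33000 m³/s, so V(t) = 16.5 − 0.33000 t and V(14.3) = 11.781 m³.
Solute balance: dm/dt = 0 − Q_out C = −Q_out m/V(t).
dm/m = −Q_out dt/(V₀ − 0.33000 t); integrating gives ln(m/m₀) = −(Q_out/(Q_in−Q_out)) ln(V/V₀).
m = m₀ (V₀/V)^(Q_out/(Q_in−Q_out)) = 72.7 × (16.5/11.781)^(-1.9152) = 38.137 mol.
C = m/V = 38.137/11.781 = 3.2371 mol/m³.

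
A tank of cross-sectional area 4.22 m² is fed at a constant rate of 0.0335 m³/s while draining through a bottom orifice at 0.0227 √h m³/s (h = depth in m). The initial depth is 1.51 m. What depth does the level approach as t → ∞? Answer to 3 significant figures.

Level balance: A dh/dt = 0.0335 − 0.0227 √h. Setting dh/dt = 0:
Q_in = 0.0227 √h_ss ⇒ √h_ss = 0.0335/0.0227 = 1.4758.
h_ss = 1.4758² = 2.1779 m. (Since h₀ = 1.51 m < h_ss, the level will rise toward this value.)

2.18 m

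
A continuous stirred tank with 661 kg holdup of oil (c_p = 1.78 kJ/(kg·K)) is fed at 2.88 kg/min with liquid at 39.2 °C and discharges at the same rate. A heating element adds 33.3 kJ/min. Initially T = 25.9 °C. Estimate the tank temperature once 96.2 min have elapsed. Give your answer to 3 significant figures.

32.7 °C

M c_p dT/dt = ṁ c_p (T_in − T) + Q̇.
Rearrange: dT/dt = (T_ss − T)/τ with τ = M/ṁ = 229.51 min and T_ss = T_in + Q̇/(ṁ c_p) = 45.696 °C.
T approaches T_ss exponentially: T(t) = T_ss + (T₀ − T_ss) e^(−t/τ).
T(96.2) = 45.696 + (-19.796)·e^(−96.2/229.51) = 45.696 + (-19.796)·0.65761 = 32.678 °C.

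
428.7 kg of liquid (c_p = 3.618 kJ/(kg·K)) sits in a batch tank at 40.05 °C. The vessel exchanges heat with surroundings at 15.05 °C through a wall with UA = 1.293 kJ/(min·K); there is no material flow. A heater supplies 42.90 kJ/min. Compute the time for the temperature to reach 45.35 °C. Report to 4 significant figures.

M c_p dT/dt = −UA(T − T_amb) + Q̇.
τ = M c_p/UA = 1199.56 min; T_ss = T_amb + Q̇/UA = 15.05 + 42.90/1.293 = 48.2287 °C.
T(t) = T_ss + (T₀ − T_ss)e^(−t/τ); set T = 45.35:
t = −τ ln[(T − T_ss)/(T₀ − T_ss)] = −1199.56 · ln(0.351972) = 1252.59 min.

1253 min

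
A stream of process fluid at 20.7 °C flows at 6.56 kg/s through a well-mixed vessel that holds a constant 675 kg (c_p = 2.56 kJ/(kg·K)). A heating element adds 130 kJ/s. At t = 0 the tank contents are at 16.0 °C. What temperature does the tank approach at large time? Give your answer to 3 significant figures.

28.4 °C

M c_p dT/dt = ṁ c_p (T_in − T) + Q̇.
At steady state dT/dt = 0 ⇒ T_ss = T_in + Q̇/(ṁ c_p) = 20.7 + 130/(6.56·2.56) = 28.441 °C.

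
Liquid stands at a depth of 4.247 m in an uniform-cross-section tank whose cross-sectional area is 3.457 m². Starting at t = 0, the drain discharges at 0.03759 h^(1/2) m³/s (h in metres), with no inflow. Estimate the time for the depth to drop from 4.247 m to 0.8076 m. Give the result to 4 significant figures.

213.8 s

With no inflow, A dh/dt = −0.03759 √h.
Separate and integrate: 2(√h − √h₀) = −(0.03759/A) t.
t = 2A(√h₀ − √h)/0.03759 = 2·3.457·(√4.247 − √0.8076)/0.03759
  = 6.91400 × (2.06083 − 0.898666) / 0.03759 = 213.758 s.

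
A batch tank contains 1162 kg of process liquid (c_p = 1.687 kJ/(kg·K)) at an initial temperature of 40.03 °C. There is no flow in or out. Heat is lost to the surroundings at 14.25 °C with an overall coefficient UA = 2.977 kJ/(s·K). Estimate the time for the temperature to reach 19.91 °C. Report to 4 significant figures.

998.4 s

M c_p dT/dt = −UA(T − T_amb).
τ = M c_p/UA = 658.480 s; T_ss = T_amb = 14.2500 °C.
T(t) = T_ss + (T₀ − T_ss)e^(−t/τ); set T = 19.91:
t = −τ ln[(T − T_ss)/(T₀ − T_ss)] = −658.480 · ln(0.219550) = 998.370 s.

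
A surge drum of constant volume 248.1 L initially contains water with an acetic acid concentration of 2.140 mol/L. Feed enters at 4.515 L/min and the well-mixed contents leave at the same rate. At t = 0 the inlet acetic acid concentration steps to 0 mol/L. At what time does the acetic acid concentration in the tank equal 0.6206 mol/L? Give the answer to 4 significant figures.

Unsteady species balance (constant V, well mixed): V dC/dt = Q(C_in − C), so τ = V/Q = 54.9502 min.
C(t) = C_in + (C₀ − C_in) e^(−t/τ). Set C = 0.6206 and solve for t:
e^(−t/τ) = (C − C_in)/(C₀ − C_in) = (0.6206 − 0)/(2.140 − 0) = 0.290000
t = −τ ln(…) = 54.9502 × 1.23787 = 68.0214 min.

68.02 min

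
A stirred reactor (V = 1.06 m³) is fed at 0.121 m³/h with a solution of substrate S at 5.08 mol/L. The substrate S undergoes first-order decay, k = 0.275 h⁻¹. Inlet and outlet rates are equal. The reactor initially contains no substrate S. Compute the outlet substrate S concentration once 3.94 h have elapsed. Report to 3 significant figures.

1.17 mol/L

Accumulation = in − out − consumed: V dC/dt = Q C_in − Q C − k V C.
dC/dt = (Q/V) C_in − (Q/V + k) C; effective rate a = Q/V + k = 0.11415 + 0.275 = 0.38915 h⁻¹.
C_ss = Q C_in/(Q + kV) = 1.4901 mol/L; C(t) = C_ss + (C₀ − C_ss) e^(−a t).
C(3.94) = 1.4901 + (-1.4901)·e^(−0.38915·3.94) = 1.4901 + (-1.4901)·0.21583 = 1.1685 mol/L.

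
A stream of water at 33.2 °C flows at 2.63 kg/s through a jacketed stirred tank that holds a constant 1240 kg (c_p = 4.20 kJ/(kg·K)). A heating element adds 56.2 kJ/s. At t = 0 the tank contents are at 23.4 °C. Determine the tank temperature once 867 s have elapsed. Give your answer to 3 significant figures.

35.9 °C

First-law balance (no shaft work): M c_p dT/dt = ṁ c_p (T_in − T) + 56.2.
τ = M/ṁ = 471.48 s; T_ss = T_in + Q̇/(ṁ c_p) = 33.2 + 56.2/(2.63·4.20) = 38.288 °C.
Integrating: T(t) = T_ss + (T₀ − T_ss) e^(−t/τ).
T(867) = 38.288 + (-14.888)·e^(−867/471.48) = 38.288 + (-14.888)·0.15900 = 35.921 °C.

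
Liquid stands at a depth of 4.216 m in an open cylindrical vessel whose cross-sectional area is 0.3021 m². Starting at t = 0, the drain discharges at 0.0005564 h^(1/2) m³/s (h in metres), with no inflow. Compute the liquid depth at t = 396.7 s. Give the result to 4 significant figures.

A dh/dt = −Q_out = −0.0005564 √h.
This is separable: 2 d(√h)/dt = −0.0005564/A, so √h = √h₀ − (0.0005564/(2A)) t.
√h = √4.216 − 0.0005564·396.7/(2·0.3021) = 2.05329 − 0.365316 = 1.68797.
h = 1.68797² = 2.84926 m.

2.849 m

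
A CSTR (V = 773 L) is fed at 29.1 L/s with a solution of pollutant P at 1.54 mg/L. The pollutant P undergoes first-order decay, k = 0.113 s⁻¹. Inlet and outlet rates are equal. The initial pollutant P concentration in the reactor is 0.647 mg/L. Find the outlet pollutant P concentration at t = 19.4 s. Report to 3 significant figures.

0.399 mg/L

Accumulation = in − out − consumed: V dC/dt = Q C_in − Q C − k V C.
dC/dt = (Q/V) C_in − (Q/V + k) C; effective rate a = Q/V + k = 0.037646 + 0.113 = 0.15065 s⁻¹.
C_ss = Q C_in/(Q + kV) = 0.38484 mg/L; C(t) = C_ss + (C₀ − C_ss) e^(−a t).
C(19.4) = 0.38484 + (0.26216)·e^(−0.15065·19.4) = 0.38484 + (0.26216)·0.053798 = 0.39894 mg/L.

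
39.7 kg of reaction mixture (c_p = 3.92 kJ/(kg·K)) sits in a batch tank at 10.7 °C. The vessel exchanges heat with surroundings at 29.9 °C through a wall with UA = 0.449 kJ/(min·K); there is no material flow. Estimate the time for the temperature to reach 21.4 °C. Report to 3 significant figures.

First-law balance (no shaft work): M c_p dT/dt = −UA(T − T_amb).
τ = M c_p/UA = 346.60 min; T_ss = T_amb = 29.900 °C.
T(t) = T_ss + (T₀ − T_ss)e^(−t/τ); set T = 21.4:
t = −τ ln[(T − T_ss)/(T₀ − T_ss)] = −346.60 · ln(0.44271) = 282.43 min.

282 min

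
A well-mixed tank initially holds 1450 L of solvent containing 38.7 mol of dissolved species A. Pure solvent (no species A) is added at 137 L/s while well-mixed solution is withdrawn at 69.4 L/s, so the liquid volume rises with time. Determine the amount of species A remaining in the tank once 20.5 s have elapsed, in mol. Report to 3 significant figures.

Total volume: dV/dt = Q_in − Q_out = 67.600 L/s, so V(t) = 1450 + 67.600 t and V(20.5) = 2835.8 L.
No species A enters, so dm/dt = −Q_out · (m/V).
dm/m = −Q_out dt/(V₀ + 67.600 t); integrating gives ln(m/m₀) = −(Q_out/(Q_in−Q_out)) ln(V/V₀).
m = m₀ (V₀/V)^(Q_out/(Q_in−Q_out)) = 38.7 × (1450/2835.8)^(1.0266) = 19.438 mol.

19.4 mol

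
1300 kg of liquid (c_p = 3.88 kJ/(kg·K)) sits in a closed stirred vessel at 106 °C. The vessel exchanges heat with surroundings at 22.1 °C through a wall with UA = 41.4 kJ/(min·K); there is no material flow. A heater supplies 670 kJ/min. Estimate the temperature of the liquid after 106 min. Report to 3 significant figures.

Lumped-capacitance energy balance: M c_p dT/dt = UA(T_amb − T) + Q̇.
dT/dt = (T_ss − T)/τ with T_ss = T_amb + Q̇/UA = 22.1 + 670/41.4 = 38.284 °C, τ = M c_p/UA = 1300·3.88/41.4 = 121.84 min.
T approaches T_ss exponentially: T(t) = T_ss + (T₀ − T_ss) e^(−t/τ).
T(106) = 38.284 + (67.716)·0.41894 = 66.653 °C.

66.7 °C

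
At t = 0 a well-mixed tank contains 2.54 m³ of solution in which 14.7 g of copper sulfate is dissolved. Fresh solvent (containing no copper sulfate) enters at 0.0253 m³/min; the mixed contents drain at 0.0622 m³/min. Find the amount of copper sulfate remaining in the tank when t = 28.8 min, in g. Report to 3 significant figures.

5.90 g

Let m(t) be the amount of copper sulfate. Volume: V(t) = V₀ + (Q_in − Q_out) t = 2.54 − 0.036900 t; V(28.8) = 1.4773 m³.
Species balance (pure solvent in): dm/dt = −Q_out · m/V(t).
dm/m = −Q_out dt/(V₀ − 0.036900 t); integrating gives ln(m/m₀) = −(Q_out/(Q_in−Q_out)) ln(V/V₀).
m = m₀ (V₀/V)^(Q_out/(Q_in−Q_out)) = 14.7 × (2.54/1.4773)^(-1.6856) = 5.8961 g.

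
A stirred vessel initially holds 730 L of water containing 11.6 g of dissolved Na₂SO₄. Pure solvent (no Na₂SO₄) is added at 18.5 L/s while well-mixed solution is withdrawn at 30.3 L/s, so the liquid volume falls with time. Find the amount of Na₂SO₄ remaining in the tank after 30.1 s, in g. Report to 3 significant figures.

2.09 g

Total volume: dV/dt = Q_in − Q_out = -11.800 L/s, so V(t) = 730 − 11.800 t and V(30.1) = 374.82 L.
Species balance (pure solvent in): dm/dt = −Q_out · m/V(t).
Separate: dm/m = −Q_out dt/V(t) ⇒ ln(m/m₀) = −(Q_out/(Q_in−Q_out)) ln(V/V₀).
m = m₀ (V₀/V)^(Q_out/(Q_in−Q_out)) = 11.6 × (730/374.82)^(-2.5678) = 2.0945 g.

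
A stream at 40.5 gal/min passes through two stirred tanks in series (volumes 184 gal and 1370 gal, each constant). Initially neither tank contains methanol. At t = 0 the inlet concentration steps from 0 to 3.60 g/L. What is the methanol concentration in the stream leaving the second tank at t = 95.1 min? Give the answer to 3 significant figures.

3.35 g/L

Each tank obeys Vᵢ dCᵢ/dt = Q(Cᵢ₋₁ − Cᵢ), so τᵢ = Vᵢ/Q.
τ₁ = 184/40.5 = 4.5432 min; τ₂ = 1370/40.5 = 33.827 min.
Solving the cascade with C₁(0)=C₂(0)=0 gives C₂(t) = C_in[1 − (τ₁ e^(−t/τ₁) − τ₂ e^(−t/τ₂))/(τ₁ − τ₂)].
At t = 95.1: e^(−t/τ₁) = 8.1134e-10, e^(−t/τ₂) = 0.060124.
C₂ = 3.60·[1 − (4.5432·8.1134e-10 − 33.827·0.060124)/(-29.284)] = 3.60·0.93055 = 3.3500 g/L.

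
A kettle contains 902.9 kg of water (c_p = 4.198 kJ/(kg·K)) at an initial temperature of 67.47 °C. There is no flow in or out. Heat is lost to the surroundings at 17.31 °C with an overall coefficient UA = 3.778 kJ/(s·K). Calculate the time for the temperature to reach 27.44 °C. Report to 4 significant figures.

1605 s

Unsteady energy balance on the tank contents: M c_p dT/dt = −UA(T − T_amb).
τ = M c_p/UA = 1003.28 s; T_ss = T_amb = 17.3100 °C.
T(t) = T_ss + (T₀ − T_ss)e^(−t/τ); set T = 27.44:
t = −τ ln[(T − T_ss)/(T₀ − T_ss)] = −1003.28 · ln(0.201954) = 1604.96 s.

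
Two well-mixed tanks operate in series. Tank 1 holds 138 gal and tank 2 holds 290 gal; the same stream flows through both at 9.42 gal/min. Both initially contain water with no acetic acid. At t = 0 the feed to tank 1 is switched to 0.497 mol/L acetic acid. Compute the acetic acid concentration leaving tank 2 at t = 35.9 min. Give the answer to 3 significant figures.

0.240 mol/L

Time constants: τᵢ = Vᵢ/Q for each well-mixed tank.
τ₁ = 138/9.42 = 14.650 min; τ₂ = 290/9.42 = 30.786 min.
Tank 1: C₁ = C_in(1 − e^(−t/τ₁)). Tank 2 (τ₁ ≠ τ₂): C₂ = C_in[1 − (τ₁ e^(−t/τ₁) − τ₂ e^(−t/τ₂))/(τ₁ − τ₂)].
At t = 35.9: e^(−t/τ₁) = 0.086245, e^(−t/τ₂) = 0.31157.
C₂ = 0.497·[1 − (14.650·0.086245 − 30.786·0.31157)/(-16.136)] = 0.497·0.48386 = 0.24048 mol/L.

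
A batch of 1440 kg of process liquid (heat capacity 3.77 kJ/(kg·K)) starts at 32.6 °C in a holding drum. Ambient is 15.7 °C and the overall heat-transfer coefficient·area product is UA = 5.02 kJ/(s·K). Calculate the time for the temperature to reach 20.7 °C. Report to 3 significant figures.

First-law balance (no shaft work): M c_p dT/dt = −UA(T − T_amb).
τ = M c_p/UA = 1081.4 s; T_ss = T_amb = 15.700 °C.
T(t) = T_ss + (T₀ − T_ss)e^(−t/τ); set T = 20.7:
t = −τ ln[(T − T_ss)/(T₀ − T_ss)] = −1081.4 · ln(0.29586) = 1317.1 s.

1320 s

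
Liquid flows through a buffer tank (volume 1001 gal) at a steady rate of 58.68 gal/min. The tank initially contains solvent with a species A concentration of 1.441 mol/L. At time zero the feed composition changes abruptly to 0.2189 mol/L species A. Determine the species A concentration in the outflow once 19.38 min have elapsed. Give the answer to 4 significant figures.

0.6113 mol/L

Transient balance on the dissolved component: V dC/dt = Q(C_in − C).
Time constant τ = V/Q = 1001/58.68 = 17.0586 min.
C approaches C_in exponentially: C(t) = C_in + (C₀ − C_in) e^(−t/τ).
C(19.38) = 0.2189 + (1.441 − 0.2189)·e^(−19.38/17.0586) = 0.2189 + (1.22210)·0.321074 = 0.611285 mol/L.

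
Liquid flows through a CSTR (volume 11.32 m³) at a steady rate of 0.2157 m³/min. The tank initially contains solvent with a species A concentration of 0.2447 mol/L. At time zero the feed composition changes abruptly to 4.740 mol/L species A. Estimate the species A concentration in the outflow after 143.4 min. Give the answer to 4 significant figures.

Unsteady species balance (constant V, well mixed): V dC/dt = Q(C_in − C).
Time constant τ = V/Q = 11.32/0.2157 = 52.4803 min.
C approaches C_in exponentially: C(t) = C_in + (C₀ − C_in) e^(−t/τ).
C(143.4) = 4.740 + (0.2447 − 4.740)·e^(−143.4/52.4803) = 4.740 + (-4.49530)·0.0650594 = 4.44754 mol/L.

4.448 mol/L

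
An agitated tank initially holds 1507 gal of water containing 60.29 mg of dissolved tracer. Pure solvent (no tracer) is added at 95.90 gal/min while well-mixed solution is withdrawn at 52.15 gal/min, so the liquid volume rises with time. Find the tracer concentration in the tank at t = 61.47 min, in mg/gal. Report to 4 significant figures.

Let m(t) be the amount of tracer. Volume: V(t) = V₀ + (Q_in − Q_out) t = 1507 + 43.7500 t; V(61.47) = 4196.31 gal.
No tracer enters, so dm/dt = −Q_out · (m/V).
Separate: dm/m = −Q_out dt/V(t) ⇒ ln(m/m₀) = −(Q_out/(Q_in−Q_out)) ln(V/V₀).
m = m₀ (V₀/V)^(Q_out/(Q_in−Q_out)) = 60.29 × (1507/4196.31)^(1.19200) = 17.7868 mg.
C = m/V = 17.7868/4196.31 = 0.00423867 mg/gal.

0.004239 mg/gal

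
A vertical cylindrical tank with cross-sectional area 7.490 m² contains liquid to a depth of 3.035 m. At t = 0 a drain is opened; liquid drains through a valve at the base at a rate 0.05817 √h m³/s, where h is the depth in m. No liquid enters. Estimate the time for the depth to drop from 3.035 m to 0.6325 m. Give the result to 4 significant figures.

243.8 s

A dh/dt = −Q_out = −0.05817 √h.
∫ h^(−1/2) dh = −(0.05817/A) ∫ dt, giving 2√h = 2√h₀ − (0.05817/A) t.
t = 2A(√h₀ − √h)/0.05817 = 2·7.490·(√3.035 − √0.6325)/0.05817
  = 14.9800 × (1.74213 − 0.795299) / 0.05817 = 243.828 s.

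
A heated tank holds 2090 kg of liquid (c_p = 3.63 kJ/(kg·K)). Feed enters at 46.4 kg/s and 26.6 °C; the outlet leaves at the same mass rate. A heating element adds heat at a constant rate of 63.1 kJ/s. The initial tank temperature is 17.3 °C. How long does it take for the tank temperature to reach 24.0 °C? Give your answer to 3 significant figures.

First-law balance (no shaft work): M c_p dT/dt = ṁ c_p (T_in − T) + 63.1.
τ = M/ṁ = 45.043 s; T_ss = T_in + Q̇/(ṁ c_p) = 26.975 °C.
T(t) = T_ss + (T₀ − T_ss) e^(−t/τ). Set T = 24.0:
e^(−t/τ) = (24.0 − 26.975)/(17.3 − 26.975) = 0.30747
t = −45.043 · ln(0.30747) = 53.123 s.

53.1 s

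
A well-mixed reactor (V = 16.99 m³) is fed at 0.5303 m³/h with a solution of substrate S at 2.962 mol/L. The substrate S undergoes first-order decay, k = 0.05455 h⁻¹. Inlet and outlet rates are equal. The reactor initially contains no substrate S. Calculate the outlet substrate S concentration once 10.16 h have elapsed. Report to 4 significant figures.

V dC/dt = Q(C_in − C) − k V C.
dC/dt = (Q/V) C_in − (Q/V + k) C; effective rate a = Q/V + k = 0.0312125 + 0.05455 = 0.0857625 h⁻¹.
C_ss = Q C_in/(Q + kV) = 1.07799 mol/L; C(t) = C_ss + (C₀ − C_ss) e^(−a t).
C(10.16) = 1.07799 + (-1.07799)·e^(−0.0857625·10.16) = 1.07799 + (-1.07799)·0.418388 = 0.626974 mol/L.

0.6270 mol/L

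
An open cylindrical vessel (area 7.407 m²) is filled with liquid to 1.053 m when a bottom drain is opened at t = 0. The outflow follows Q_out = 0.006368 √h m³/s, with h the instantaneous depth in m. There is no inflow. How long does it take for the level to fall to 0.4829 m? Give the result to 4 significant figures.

Volume balance on the tank: A dh/dt = −0.006368 √h.
Separate and integrate: 2(√h − √h₀) = −(0.006368/A) t.
t = 2A(√h₀ − √h)/0.006368 = 2·7.407·(√1.053 − √0.4829)/0.006368
  = 14.8140 × (1.02616 − 0.694910) / 0.006368 = 770.588 s.

770.6 s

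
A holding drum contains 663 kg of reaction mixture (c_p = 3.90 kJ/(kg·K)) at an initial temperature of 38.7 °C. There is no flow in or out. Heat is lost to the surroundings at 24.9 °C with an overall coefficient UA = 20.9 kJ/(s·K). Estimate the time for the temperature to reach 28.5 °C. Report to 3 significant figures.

166 s

M c_p dT/dt = −UA(T − T_amb).
τ = M c_p/UA = 123.72 s; T_ss = T_amb = 24.900 °C.
T(t) = T_ss + (T₀ − T_ss)e^(−t/τ); set T = 28.5:
t = −τ ln[(T − T_ss)/(T₀ − T_ss)] = −123.72 · ln(0.26087) = 166.24 s.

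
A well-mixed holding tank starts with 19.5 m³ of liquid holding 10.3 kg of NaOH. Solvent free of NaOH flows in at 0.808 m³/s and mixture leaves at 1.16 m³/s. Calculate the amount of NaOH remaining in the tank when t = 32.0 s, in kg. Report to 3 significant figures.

Let m(t) be the amount of NaOH. Volume: V(t) = V₀ + (Q_in − Q_out) t = 19.5 − 0.35200 t; V(32.0) = 8.2360 m³.
No NaOH enters, so dm/dt = −Q_out · (m/V).
Separate: dm/m = −Q_out dt/V(t) ⇒ ln(m/m₀) = −(Q_out/(Q_in−Q_out)) ln(V/V₀).
m = m₀ (V₀/V)^(Q_out/(Q_in−Q_out)) = 10.3 × (19.5/8.2360)^(-3.2955) = 0.60157 kg.

0.602 kg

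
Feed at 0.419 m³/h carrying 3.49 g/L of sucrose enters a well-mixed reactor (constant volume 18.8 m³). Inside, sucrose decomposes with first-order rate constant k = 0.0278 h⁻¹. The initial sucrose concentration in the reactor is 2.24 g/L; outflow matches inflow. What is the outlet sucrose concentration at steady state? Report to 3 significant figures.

Accumulation = in − out − consumed: V dC/dt = Q C_in − Q C − k V C.
At steady state: 0 = Q C_in − (Q + kV) C_ss, so C_ss = Q C_in/(Q + kV).
C_ss = 0.419·3.49/(0.419 + 0.0278·18.8) = 1.4623/0.94164 = 1.5529 g/L.

1.55 g/L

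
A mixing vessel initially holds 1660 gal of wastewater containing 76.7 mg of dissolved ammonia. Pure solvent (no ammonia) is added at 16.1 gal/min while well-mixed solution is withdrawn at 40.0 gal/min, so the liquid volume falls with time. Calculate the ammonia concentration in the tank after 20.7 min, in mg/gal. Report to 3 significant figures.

0.0364 mg/gal

Total volume: dV/dt = Q_in − Q_out = -23.900 gal/min, so V(t) = 1660 − 23.900 t and V(20.7) = 1165.3 gal.
Solute balance: dm/dt = 0 − Q_out C = −Q_out m/V(t).
dm/m = −Q_out dt/(V₀ − 23.900 t); integrating gives ln(m/m₀) = −(Q_out/(Q_in−Q_out)) ln(V/V₀).
m = m₀ (V₀/V)^(Q_out/(Q_in−Q_out)) = 76.7 × (1660/1165.3)^(-1.6736) = 42.422 mg.
C = m/V = 42.422/1165.3 = 0.036405 mg/gal.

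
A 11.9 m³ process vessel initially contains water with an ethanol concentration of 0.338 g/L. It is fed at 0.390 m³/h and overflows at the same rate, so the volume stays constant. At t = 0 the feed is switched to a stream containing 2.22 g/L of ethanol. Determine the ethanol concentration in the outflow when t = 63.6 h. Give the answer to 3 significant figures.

1.99 g/L

Unsteady species balance (constant V, well mixed): V dC/dt = Q(C_in − C).
Time constant τ = V/Q = 11.9/0.390 = 30.513 h.
Solution: C(t) = C_in + (C₀ − C_in) e^(−t/τ).
C(63.6) = 2.22 + (0.338 − 2.22)·e^(−63.6/30.513) = 2.22 + (-1.8820)·0.12439 = 1.9859 g/L.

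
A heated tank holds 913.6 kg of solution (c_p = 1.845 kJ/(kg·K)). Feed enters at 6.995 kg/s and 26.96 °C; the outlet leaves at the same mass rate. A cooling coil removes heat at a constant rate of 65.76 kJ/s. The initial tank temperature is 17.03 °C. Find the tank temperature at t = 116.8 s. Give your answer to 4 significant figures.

19.89 °C

Energy balance: M c_p dT/dt = ṁ c_p (T_in − T) − 65.76.
τ = M/ṁ = 130.608 s; T_ss = T_in − Q̇/(ṁ c_p) = 26.96 − 65.76/(6.995·1.845) = 21.8646 °C.
Solution: T(t) = T_ss + (T₀ − T_ss) e^(−t/τ).
T(116.8) = 21.8646 + (-4.83461)·e^(−116.8/130.608) = 21.8646 + (-4.83461)·0.408901 = 19.8877 °C.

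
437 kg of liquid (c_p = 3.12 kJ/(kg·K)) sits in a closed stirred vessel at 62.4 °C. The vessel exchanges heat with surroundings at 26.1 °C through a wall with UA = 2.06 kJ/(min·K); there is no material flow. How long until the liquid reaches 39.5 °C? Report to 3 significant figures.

Energy balance: M c_p dT/dt = −UA(T − T_amb).
τ = M c_p/UA = 661.86 min; T_ss = T_amb = 26.100 °C.
T(t) = T_ss + (T₀ − T_ss)e^(−t/τ); set T = 39.5:
t = −τ ln[(T − T_ss)/(T₀ − T_ss)] = −661.86 · ln(0.36915) = 659.59 min.

660 min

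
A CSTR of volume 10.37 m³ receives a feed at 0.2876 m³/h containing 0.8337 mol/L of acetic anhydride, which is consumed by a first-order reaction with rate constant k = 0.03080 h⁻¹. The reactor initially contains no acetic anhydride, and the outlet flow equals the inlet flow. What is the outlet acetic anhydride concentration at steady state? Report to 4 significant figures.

0.3950 mol/L

Species balance: V dC/dt = Q C_in − Q C − k V C.
Steady state (dC/dt = 0): C_ss = Q C_in/(Q + kV) = C_in/(1 + kV/Q).
C_ss = 0.2876·0.8337/(0.2876 + 0.03080·10.37) = 0.239772/0.606996 = 0.395014 mol/L.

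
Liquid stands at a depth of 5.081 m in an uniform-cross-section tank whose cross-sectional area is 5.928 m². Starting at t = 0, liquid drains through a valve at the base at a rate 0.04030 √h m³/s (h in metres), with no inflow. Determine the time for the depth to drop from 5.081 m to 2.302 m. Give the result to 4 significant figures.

Volume balance on the tank: A dh/dt = −0.04030 √h.
∫ h^(−1/2) dh = −(0.04030/A) ∫ dt, giving 2√h = 2√h₀ − (0.04030/A) t.
t = 2A(√h₀ − √h)/0.04030 = 2·5.928·(√5.081 − √2.302)/0.04030
  = 11.8560 × (2.25411 − 1.51723) / 0.04030 = 216.783 s.

216.8 s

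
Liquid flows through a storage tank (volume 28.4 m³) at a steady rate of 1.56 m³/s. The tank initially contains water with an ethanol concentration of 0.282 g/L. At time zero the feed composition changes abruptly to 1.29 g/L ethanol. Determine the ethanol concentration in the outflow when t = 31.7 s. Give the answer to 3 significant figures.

1.11 g/L

Accumulation = in − out for the solute gives V dC/dt = Q(C_in − C).
Time constant τ = V/Q = 28.4/1.56 = 18.205 s.
C approaches C_in exponentially: C(t) = C_in + (C₀ − C_in) e^(−t/τ).
C(31.7) = 1.29 + (0.282 − 1.29)·e^(−31.7/18.205) = 1.29 + (-1.0080)·0.17530 = 1.1133 g/L.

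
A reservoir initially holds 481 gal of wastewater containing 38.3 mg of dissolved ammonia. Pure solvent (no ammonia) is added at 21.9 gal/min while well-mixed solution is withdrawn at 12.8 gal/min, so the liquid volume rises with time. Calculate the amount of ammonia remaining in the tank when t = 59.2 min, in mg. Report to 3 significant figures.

13.3 mg

Total volume: dV/dt = Q_in − Q_out = 9.1000 gal/min, so V(t) = 481 + 9.1000 t and V(59.2) = 1019.7 gal.
Species balance (pure solvent in): dm/dt = −Q_out · m/V(t).
dm/m = −Q_out dt/(V₀ + 9.1000 t); integrating gives ln(m/m₀) = −(Q_out/(Q_in−Q_out)) ln(V/V₀).
m = m₀ (V₀/V)^(Q_out/(Q_in−Q_out)) = 38.3 × (481/1019.7)^(1.4066) = 13.310 mg.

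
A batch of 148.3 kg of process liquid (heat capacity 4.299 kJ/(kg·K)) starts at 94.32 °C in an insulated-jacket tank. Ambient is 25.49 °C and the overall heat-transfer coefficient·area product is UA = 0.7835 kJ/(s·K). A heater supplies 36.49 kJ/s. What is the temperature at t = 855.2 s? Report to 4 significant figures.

Lumped-capacitance energy balance: M c_p dT/dt = UA(T_amb − T) + Q̇.
dT/dt = (T_ss − T)/τ with T_ss = T_amb + Q̇/UA = 25.49 + 36.49/0.7835 = 72.0631 °C, τ = M c_p/UA = 148.3·4.299/0.7835 = 813.710 s.
T approaches T_ss exponentially: T(t) = T_ss + (T₀ − T_ss) e^(−t/τ).
T(855.2) = 72.0631 + (22.2569)·0.349592 = 79.8439 °C.

79.84 °C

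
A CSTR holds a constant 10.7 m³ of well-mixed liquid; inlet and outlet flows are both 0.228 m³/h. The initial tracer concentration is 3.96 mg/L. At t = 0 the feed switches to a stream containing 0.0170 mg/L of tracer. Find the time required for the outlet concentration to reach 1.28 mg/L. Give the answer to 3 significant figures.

53.4 h

Species balance: V dC/dt = Q(C_in − C) ⇒ τ = V/Q = 46.930 h.
C(t) = C_in + (C₀ − C_in) e^(−t/τ). Set C = 1.28 and solve for t:
e^(−t/τ) = (C − C_in)/(C₀ − C_in) = (1.28 − 0.0170)/(3.96 − 0.0170) = 0.32031
t = −τ ln(…) = 46.930 × 1.1385 = 53.427 h.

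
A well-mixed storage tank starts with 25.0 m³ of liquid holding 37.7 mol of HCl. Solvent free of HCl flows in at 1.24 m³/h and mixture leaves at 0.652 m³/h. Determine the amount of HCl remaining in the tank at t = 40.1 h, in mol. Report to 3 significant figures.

Total volume: dV/dt = Q_in − Q_out = 0.58800 m³/h, so V(t) = 25.0 + 0.58800 t and V(40.1) = 48.579 m³.
No HCl enters, so dm/dt = −Q_out · (m/V).
Separate: dm/m = −Q_out dt/V(t) ⇒ ln(m/m₀) = −(Q_out/(Q_in−Q_out)) ln(V/V₀).
m = m₀ (V₀/V)^(Q_out/(Q_in−Q_out)) = 37.7 × (25.0/48.579)^(1.1088) = 18.048 mol.

18.0 mol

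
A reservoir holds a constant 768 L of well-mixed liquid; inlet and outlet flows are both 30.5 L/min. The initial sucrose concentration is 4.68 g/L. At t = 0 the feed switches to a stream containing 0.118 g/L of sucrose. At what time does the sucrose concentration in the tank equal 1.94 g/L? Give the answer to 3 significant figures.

Transient balance on the dissolved component: V dC/dt = Q(C_in − C), so τ = V/Q = 25.180 min.
C(t) = C_in + (C₀ − C_in) e^(−t/τ). Set C = 1.94 and solve for t:
e^(−t/τ) = (C − C_in)/(C₀ − C_in) = (1.94 − 0.118)/(4.68 − 0.118) = 0.39939
t = −τ ln(…) = 25.180 × 0.91783 = 23.111 min.

23.1 min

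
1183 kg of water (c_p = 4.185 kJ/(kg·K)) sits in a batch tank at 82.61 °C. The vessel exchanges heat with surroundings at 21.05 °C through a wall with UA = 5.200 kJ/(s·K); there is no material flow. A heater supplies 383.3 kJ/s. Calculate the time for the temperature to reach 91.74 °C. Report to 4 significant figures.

Unsteady energy balance on the tank contents: M c_p dT/dt = −UA(T − T_amb) + Q̇.
τ = M c_p/UA = 952.087 s; T_ss = T_amb + Q̇/UA = 21.05 + 383.3/5.200 = 94.7615 °C.
T(t) = T_ss + (T₀ − T_ss)e^(−t/τ); set T = 91.74:
t = −τ ln[(T − T_ss)/(T₀ − T_ss)] = −952.087 · ln(0.248655) = 1325.01 s.

1325 s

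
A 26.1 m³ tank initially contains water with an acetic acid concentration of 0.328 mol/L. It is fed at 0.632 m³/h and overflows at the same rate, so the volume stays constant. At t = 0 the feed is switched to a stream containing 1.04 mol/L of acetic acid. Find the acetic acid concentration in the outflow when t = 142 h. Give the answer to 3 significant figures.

1.02 mol/L

Unsteady species balance (constant V, well mixed): V dC/dt = Q(C_in − C).
Time constant τ = V/Q = 26.1/0.632 = 41.297 h.
Integrating: C(t) = C_in + (C₀ − C_in) e^(−t/τ).
C(142) = 1.04 + (0.328 − 1.04)·e^(−142/41.297) = 1.04 + (-0.71200)·0.032114 = 1.0171 mol/L.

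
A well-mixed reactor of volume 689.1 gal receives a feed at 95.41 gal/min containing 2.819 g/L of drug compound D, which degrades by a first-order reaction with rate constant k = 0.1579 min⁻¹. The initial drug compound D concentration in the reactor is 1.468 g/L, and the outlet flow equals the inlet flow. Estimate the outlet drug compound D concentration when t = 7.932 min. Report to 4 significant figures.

1.331 g/L

V dC/dt = Q(C_in − C) − k V C.
dC/dt = (Q/V) C_in − (Q/V + k) C; effective rate a = Q/V + k = 0.138456 + 0.1579 = 0.296356 min⁻¹.
C_ss = Q C_in/(Q + kV) = 1.31702 g/L; C(t) = C_ss + (C₀ − C_ss) e^(−a t).
C(7.932) = 1.31702 + (0.150978)·e^(−0.296356·7.932) = 1.31702 + (0.150978)·0.0953029 = 1.33141 g/L.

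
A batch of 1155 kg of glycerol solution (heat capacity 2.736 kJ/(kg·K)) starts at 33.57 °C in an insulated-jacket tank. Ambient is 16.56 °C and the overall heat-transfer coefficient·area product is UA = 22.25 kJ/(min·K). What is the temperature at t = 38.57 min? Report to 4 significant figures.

Unsteady energy balance on the tank contents: M c_p dT/dt = −UA(T − T_amb).
dT/dt = (T_ss − T)/τ with T_ss = T_amb = 16.5600 °C, τ = M c_p/UA = 1155·2.736/22.25 = 142.026 min.
T approaches T_ss exponentially: T(t) = T_ss + (T₀ − T_ss) e^(−t/τ).
T(38.57) = 16.5600 + (17.0100)·0.762182 = 29.5247 °C.

29.52 °C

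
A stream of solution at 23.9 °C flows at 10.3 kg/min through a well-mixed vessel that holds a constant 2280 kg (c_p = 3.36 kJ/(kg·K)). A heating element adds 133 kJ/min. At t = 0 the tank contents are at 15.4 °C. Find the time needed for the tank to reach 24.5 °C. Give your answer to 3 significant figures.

296 min

M c_p dT/dt = ṁ c_p (T_in − T) + Q̇.
τ = M/ṁ = 221.36 min; T_ss = T_in + Q̇/(ṁ c_p) = 27.743 °C.
T(t) = T_ss + (T₀ − T_ss) e^(−t/τ). Set T = 24.5:
e^(−t/τ) = (24.5 − 27.743)/(15.4 − 27.743) = 0.26274
t = −221.36 · ln(0.26274) = 295.86 min.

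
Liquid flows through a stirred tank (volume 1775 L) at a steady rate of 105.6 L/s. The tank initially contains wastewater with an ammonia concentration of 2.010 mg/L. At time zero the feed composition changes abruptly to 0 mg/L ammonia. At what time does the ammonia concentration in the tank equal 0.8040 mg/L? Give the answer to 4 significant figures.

15.40 s

Species balance: V dC/dt = Q(C_in − C) ⇒ τ = V/Q = 16.8087 s.
C(t) = C_in + (C₀ − C_in) e^(−t/τ). Set C = 0.8040 and solve for t:
e^(−t/τ) = (C − C_in)/(C₀ − C_in) = (0.8040 − 0)/(2.010 − 0) = 0.400000
t = −τ ln(…) = 16.8087 × 0.916291 = 15.4017 s.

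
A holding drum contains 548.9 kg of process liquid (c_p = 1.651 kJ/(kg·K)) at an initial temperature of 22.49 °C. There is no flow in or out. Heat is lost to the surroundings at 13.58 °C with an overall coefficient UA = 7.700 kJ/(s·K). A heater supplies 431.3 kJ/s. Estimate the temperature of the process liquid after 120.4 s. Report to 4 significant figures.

52.66 °C

M c_p dT/dt = −UA(T − T_amb) + Q̇.
dT/dt = (T_ss − T)/τ with T_ss = T_amb + Q̇/UA = 13.58 + 431.3/7.700 = 69.5930 °C, τ = M c_p/UA = 548.9·1.651/7.700 = 117.693 s.
T approaches T_ss exponentially: T(t) = T_ss + (T₀ − T_ss) e^(−t/τ).
T(120.4) = 69.5930 + (-47.1030)·0.359514 = 52.6588 °C.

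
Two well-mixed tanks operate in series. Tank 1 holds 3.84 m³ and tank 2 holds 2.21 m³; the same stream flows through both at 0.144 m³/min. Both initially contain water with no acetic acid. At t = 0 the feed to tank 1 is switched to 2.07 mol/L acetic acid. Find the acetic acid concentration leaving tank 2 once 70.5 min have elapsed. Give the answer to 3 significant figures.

Time constants: τᵢ = Vᵢ/Q for each well-mixed tank.
τ₁ = 3.84/0.144 = 26.667 min; τ₂ = 2.21/0.144 = 15.347 min.
Solving the cascade with C₁(0)=C₂(0)=0 gives C₂(t) = C_in[1 − (τ₁ e^(−t/τ₁) − τ₂ e^(−t/τ₂))/(τ₁ − τ₂)].
At t = 70.5: e^(−t/τ₁) = 0.071094, e^(−t/τ₂) = 0.010116.
C₂ = 2.07·[1 − (26.667·0.071094 − 15.347·0.010116)/(11.319)] = 2.07·0.84623 = 1.7517 mol/L.

1.75 mol/L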